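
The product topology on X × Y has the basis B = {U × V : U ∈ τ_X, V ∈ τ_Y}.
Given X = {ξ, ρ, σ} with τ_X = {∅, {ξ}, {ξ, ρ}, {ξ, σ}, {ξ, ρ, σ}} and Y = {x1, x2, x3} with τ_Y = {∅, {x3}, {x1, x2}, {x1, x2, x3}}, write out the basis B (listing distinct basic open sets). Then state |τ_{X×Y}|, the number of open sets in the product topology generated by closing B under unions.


Basis B = {∅ × ∅, {ξ} × {x3}, {ξ} × {x1, x2}, {ξ, ρ} × {x3}, {ξ, σ} × {x3}, {ξ} × {x1, x2, x3}, {ξ, ρ, σ} × {x3}, {ξ, ρ} × {x1, x2}, {ξ, σ} × {x1, x2}, {ξ, ρ} × {x1, x2, x3}, {ξ, σ} × {x1, x2, x3}, {ξ, ρ, σ} × {x1, x2}, {ξ, ρ, σ} × {x1, x2, x3}}; |τ_{X×Y}| = 25.

Enumerate products U × V with U ∈ τ_X, V ∈ τ_Y (deduplicated):
  ∅ × ∅ = {} (∅)
  {ξ} × {x3} = {(ξ,x3)}
  {ξ} × {x1, x2} = {(ξ,x1), (ξ,x2)}
  {ξ, ρ} × {x3} = {(ξ,x3), (ρ,x3)}
  {ξ, σ} × {x3} = {(ξ,x3), (σ,x3)}
  {ξ} × {x1, x2, x3} = {(ξ,x1), (ξ,x2), (ξ,x3)}
  {ξ, ρ, σ} × {x3} = {(ξ,x3), (ρ,x3), (σ,x3)}
  {ξ, ρ} × {x1, x2} = {(ξ,x1), (ξ,x2), (ρ,x1), (ρ,x2)}
  {ξ, σ} × {x1, x2} = {(ξ,x1), (ξ,x2), (σ,x1), (σ,x2)}
  {ξ, ρ} × {x1, x2, x3} = {(ξ,x1), (ξ,x2), (ξ,x3), (ρ,x1), (ρ,x2), (ρ,x3)}
  {ξ, σ} × {x1, x2, x3} = {(ξ,x1), (ξ,x2), (ξ,x3), (σ,x1), (σ,x2), (σ,x3)}
  {ξ, ρ, σ} × {x1, x2} = {(ξ,x1), (ξ,x2), (ρ,x1), (ρ,x2), (σ,x1), (σ,x2)}
  {ξ, ρ, σ} × {x1, x2, x3} = {(ξ,x1), (ξ,x2), (ξ,x3), (ρ,x1), (ρ,x2), (ρ,x3), (σ,x1), (σ,x2), (σ,x3)}
These 13 distinct sets form the basis B.
Close under arbitrary unions to get τ_{X×Y}; counting gives |τ_{X×Y}| = 25.


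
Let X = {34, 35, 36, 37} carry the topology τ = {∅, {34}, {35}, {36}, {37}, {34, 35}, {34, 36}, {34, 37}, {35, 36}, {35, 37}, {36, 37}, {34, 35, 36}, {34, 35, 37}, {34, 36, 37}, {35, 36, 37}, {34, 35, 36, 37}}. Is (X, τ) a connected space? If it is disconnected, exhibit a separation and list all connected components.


(X, τ) is disconnected; components = [{34}, {35}, {36}, {37}].

Find clopen sets (U ∈ τ with X ∖ U ∈ τ):
  U = ∅, X ∖ U = {34, 35, 36, 37} — both open, so U is clopen.
  U = {34}, X ∖ U = {35, 36, 37} — both open, so U is clopen.
  U = {35}, X ∖ U = {34, 36, 37} — both open, so U is clopen.
  U = {36}, X ∖ U = {34, 35, 37} — both open, so U is clopen.
  U = {37}, X ∖ U = {34, 35, 36} — both open, so U is clopen.
  U = {34, 35}, X ∖ U = {36, 37} — both open, so U is clopen.
  U = {34, 36}, X ∖ U = {35, 37} — both open, so U is clopen.
  U = {34, 37}, X ∖ U = {35, 36} — both open, so U is clopen.
  U = {35, 36}, X ∖ U = {34, 37} — both open, so U is clopen.
  U = {35, 37}, X ∖ U = {34, 36} — both open, so U is clopen.
  U = {36, 37}, X ∖ U = {34, 35} — both open, so U is clopen.
  U = {34, 35, 36}, X ∖ U = {37} — both open, so U is clopen.
  U = {34, 35, 37}, X ∖ U = {36} — both open, so U is clopen.
  U = {34, 36, 37}, X ∖ U = {35} — both open, so U is clopen.
  U = {35, 36, 37}, X ∖ U = {34} — both open, so U is clopen.
  U = {34, 35, 36, 37}, X ∖ U = ∅ — both open, so U is clopen.
Nontrivial clopen(s) exist: e.g. {35, 37}. So (X, τ) is disconnected.
Compute connected components by grouping points that agree on all clopens:
  component: {34}
  component: {35}
  component: {36}
  component: {37}


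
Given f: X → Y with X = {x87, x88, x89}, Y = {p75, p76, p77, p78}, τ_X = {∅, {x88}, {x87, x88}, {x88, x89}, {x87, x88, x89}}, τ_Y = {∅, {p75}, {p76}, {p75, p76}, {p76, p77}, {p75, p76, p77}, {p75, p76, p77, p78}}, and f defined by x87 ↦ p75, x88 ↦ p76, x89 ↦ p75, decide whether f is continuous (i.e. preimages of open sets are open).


f is NOT continuous.

Compute f^{-1}(U) for each U ∈ τ_Y:
  U = ∅: f^{-1}(U) = ∅ ∈ τ_X ✓.
  U = {p75}: f^{-1}(U) = {x87, x89} ∉ τ_X ✗.
  U = {p76}: f^{-1}(U) = {x88} ∈ τ_X ✓.
  U = {p75, p76}: f^{-1}(U) = {x87, x88, x89} ∈ τ_X ✓.
  U = {p76, p77}: f^{-1}(U) = {x88} ∈ τ_X ✓.
  U = {p75, p76, p77}: f^{-1}(U) = {x87, x88, x89} ∈ τ_X ✓.
  U = {p75, p76, p77, p78}: f^{-1}(U) = {x87, x88, x89} ∈ τ_X ✓.
Found U = {p75} with f^{-1}(U) = {x87, x89} not in τ_X. Therefore f is NOT continuous.


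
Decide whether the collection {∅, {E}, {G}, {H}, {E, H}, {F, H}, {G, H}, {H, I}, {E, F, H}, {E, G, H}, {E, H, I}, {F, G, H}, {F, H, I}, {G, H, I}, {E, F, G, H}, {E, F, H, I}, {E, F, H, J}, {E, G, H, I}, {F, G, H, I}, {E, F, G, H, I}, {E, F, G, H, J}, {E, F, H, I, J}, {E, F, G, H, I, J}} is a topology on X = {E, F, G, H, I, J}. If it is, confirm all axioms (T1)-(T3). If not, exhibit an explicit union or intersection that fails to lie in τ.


τ is NOT a topology on X.

Axiom (T1): ∅ ∈ τ? Yes; X ∈ τ? Yes.
Axiom (T2/T3): check pairwise unions and intersections of members of τ.
Counterexample for (T2): {E} ∪ {G} = {E, G} ∉ τ. Therefore τ is NOT a topology.


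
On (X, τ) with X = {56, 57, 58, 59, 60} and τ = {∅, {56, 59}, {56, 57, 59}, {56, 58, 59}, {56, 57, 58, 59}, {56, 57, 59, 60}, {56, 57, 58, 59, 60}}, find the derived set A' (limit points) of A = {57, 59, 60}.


A' = {56, 57, 58, 60}

For each x ∈ X, list the open sets U ∈ τ with x ∈ U, then check whether U ∩ (A ∖ {x}) ≠ ∅ for every such U.
  x = 56: opens ∋ x are {56, 59}, {56, 57, 59}, {56, 58, 59}, {56, 57, 58, 59}, {56, 57, 59, 60}, {56, 57, 58, 59, 60}; each meets A ∖ {56}, so x IS a limit point.
  x = 57: opens ∋ x are {56, 57, 59}, {56, 57, 58, 59}, {56, 57, 59, 60}, {56, 57, 58, 59, 60}; each meets A ∖ {57}, so x IS a limit point.
  x = 58: opens ∋ x are {56, 58, 59}, {56, 57, 58, 59}, {56, 57, 58, 59, 60}; each meets A ∖ {58}, so x IS a limit point.
  x = 59: open {56, 59} ∋ x has {56, 59} ∩ (A ∖ {59}) = ∅, so x is NOT a limit point.
  x = 60: opens ∋ x are {56, 57, 59, 60}, {56, 57, 58, 59, 60}; each meets A ∖ {60}, so x IS a limit point.
Collecting: A' = {56, 57, 58, 60}.


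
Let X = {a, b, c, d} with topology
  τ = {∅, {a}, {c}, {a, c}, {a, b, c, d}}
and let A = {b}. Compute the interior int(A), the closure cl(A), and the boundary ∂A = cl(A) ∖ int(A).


int(A) = ∅, cl(A) = {b, d}, ∂A = {b, d}.

Closed sets in (X, τ) are complements of opens:
  closed(X, τ) = {∅, {b, d}, {a, b, d}, {b, c, d}, {a, b, c, d}}.
int(A) = ⋃ {U ∈ τ : U ⊆ A}. Opens contained in A: ∅.
Taking the union of these: int(A) = ∅.
cl(A) = ⋂ {C closed : A ⊆ C}. Closed sets containing A: {b, d}, {a, b, d}, {b, c, d}, {a, b, c, d}.
Intersecting these: cl(A) = {b, d}.
∂A = cl(A) ∖ int(A) = {b, d} ∖ ∅ = {b, d}.


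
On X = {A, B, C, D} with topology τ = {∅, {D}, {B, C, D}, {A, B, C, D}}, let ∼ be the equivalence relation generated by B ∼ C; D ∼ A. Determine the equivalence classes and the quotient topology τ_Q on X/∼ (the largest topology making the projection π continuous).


X/∼ = {[A=D], [B=C]}; |τ_Q| = 2.

Equivalence classes: [A=D], [B=C].
Quotient map π: X → X/∼ sends A ↦ [A=D], B ↦ [B=C], C ↦ [B=C], D ↦ [A=D].
For each subset V ⊆ X/∼, compute π^{-1}(V) ⊆ X and check whether π^{-1}(V) ∈ τ. V is open in τ_Q iff π^{-1}(V) ∈ τ.
  V = {}: π^{-1}(V) = ∅ ∈ τ ✓.
  V = {[A=D]}: π^{-1}(V) = {A, D} ∉ τ ✗.
  V = {[B=C]}: π^{-1}(V) = {B, C} ∉ τ ✗.
  V = {[A=D], [B=C]}: π^{-1}(V) = {A, B, C, D} ∈ τ ✓.
Open sets in the quotient: τ_Q = {{}, {[A=D], [B=C]}} (2 elements).


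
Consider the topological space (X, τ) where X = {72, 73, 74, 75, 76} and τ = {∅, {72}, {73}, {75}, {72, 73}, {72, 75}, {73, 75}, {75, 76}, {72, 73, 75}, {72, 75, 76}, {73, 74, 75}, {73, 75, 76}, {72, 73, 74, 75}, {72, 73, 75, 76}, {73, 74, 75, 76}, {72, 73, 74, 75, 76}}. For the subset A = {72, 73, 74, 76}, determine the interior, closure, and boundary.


int(A) = {72, 73}, cl(A) = {72, 73, 74, 76}, ∂A = {74, 76}.

Closed sets in (X, τ) are complements of opens:
  closed(X, τ) = {∅, {72}, {74}, {76}, {72, 74}, {72, 76}, {73, 74}, {74, 76}, {72, 73, 74}, {72, 74, 76}, {73, 74, 76}, {74, 75, 76}, {72, 73, 74, 76}, {72, 74, 75, 76}, {73, 74, 75, 76}, {72, 73, 74, 75, 76}}.
int(A) = ⋃ {U ∈ τ : U ⊆ A}. Opens contained in A: ∅, {72}, {73}, {72, 73}.
Taking the union of these: int(A) = {72, 73}.
cl(A) = ⋂ {C closed : A ⊆ C}. Closed sets containing A: {72, 73, 74, 76}, {72, 73, 74, 75, 76}.
Intersecting these: cl(A) = {72, 73, 74, 76}.
∂A = cl(A) ∖ int(A) = {72, 73, 74, 76} ∖ {72, 73} = {74, 76}.


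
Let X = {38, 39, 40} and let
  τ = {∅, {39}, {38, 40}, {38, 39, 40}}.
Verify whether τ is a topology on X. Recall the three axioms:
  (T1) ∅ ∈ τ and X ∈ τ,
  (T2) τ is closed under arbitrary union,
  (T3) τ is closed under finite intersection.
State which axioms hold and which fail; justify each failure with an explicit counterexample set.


τ IS a topology on X.

Axiom (T1): ∅ ∈ τ? Yes; X ∈ τ? Yes.
Axiom (T2/T3): check pairwise unions and intersections of members of τ.
All pairwise intersections and unions checked — each lies in τ. Therefore τ satisfies (T1), (T2), (T3): it IS a topology on X.


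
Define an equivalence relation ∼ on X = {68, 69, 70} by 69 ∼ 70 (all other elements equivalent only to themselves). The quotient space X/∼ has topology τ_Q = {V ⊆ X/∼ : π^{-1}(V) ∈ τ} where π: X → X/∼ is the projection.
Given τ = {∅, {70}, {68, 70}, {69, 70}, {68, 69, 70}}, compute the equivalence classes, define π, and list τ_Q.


X/∼ = {[68], [69=70]}; |τ_Q| = 3.

Equivalence classes: [68], [69=70].
Quotient map π: X → X/∼ sends 68 ↦ [68], 69 ↦ [69=70], 70 ↦ [69=70].
For each subset V ⊆ X/∼, compute π^{-1}(V) ⊆ X and check whether π^{-1}(V) ∈ τ. V is open in τ_Q iff π^{-1}(V) ∈ τ.
  V = {}: π^{-1}(V) = ∅ ∈ τ ✓.
  V = {[68]}: π^{-1}(V) = {68} ∉ τ ✗.
  V = {[69=70]}: π^{-1}(V) = {69, 70} ∈ τ ✓.
  V = {[68], [69=70]}: π^{-1}(V) = {68, 69, 70} ∈ τ ✓.
Open sets in the quotient: τ_Q = {{}, {[69=70]}, {[68], [69=70]}} (3 elements).


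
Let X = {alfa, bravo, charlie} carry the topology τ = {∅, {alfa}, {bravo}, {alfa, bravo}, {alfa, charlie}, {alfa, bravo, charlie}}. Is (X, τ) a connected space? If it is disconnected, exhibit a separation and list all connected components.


(X, τ) is disconnected; components = [{bravo}, {alfa, charlie}].

Find clopen sets (U ∈ τ with X ∖ U ∈ τ):
  U = ∅, X ∖ U = {alfa, bravo, charlie} — both open, so U is clopen.
  U = {bravo}, X ∖ U = {alfa, charlie} — both open, so U is clopen.
  U = {alfa, charlie}, X ∖ U = {bravo} — both open, so U is clopen.
  U = {alfa, bravo, charlie}, X ∖ U = ∅ — both open, so U is clopen.
Nontrivial clopen(s) exist: e.g. {alfa, charlie}. So (X, τ) is disconnected.
Compute connected components by grouping points that agree on all clopens:
  component: {bravo}
  component: {alfa, charlie}


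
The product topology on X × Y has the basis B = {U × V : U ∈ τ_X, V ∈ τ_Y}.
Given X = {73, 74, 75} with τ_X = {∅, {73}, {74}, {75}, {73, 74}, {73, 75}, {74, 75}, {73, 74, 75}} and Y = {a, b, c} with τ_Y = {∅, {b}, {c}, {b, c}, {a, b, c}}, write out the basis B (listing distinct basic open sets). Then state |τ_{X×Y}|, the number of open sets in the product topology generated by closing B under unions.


Basis B = {∅ × ∅, {73} × {b}, {73} × {c}, {74} × {b}, {74} × {c}, {75} × {b}, {75} × {c}, {73} × {b, c}, {73, 74} × {b}, {73, 75} × {b}, {73, 74} × {c}, {73, 75} × {c}, {74} × {b, c}, {74, 75} × {b}, {74, 75} × {c}, {75} × {b, c}, {73} × {a, b, c}, {73, 74, 75} × {b}, {73, 74, 75} × {c}, {74} × {a, b, c}, {75} × {a, b, c}, {73, 74} × {b, c}, {73, 75} × {b, c}, {74, 75} × {b, c}, {73, 74} × {a, b, c}, {73, 75} × {a, b, c}, {73, 74, 75} × {b, c}, {74, 75} × {a, b, c}, {73, 74, 75} × {a, b, c}}; |τ_{X×Y}| = 125.

Enumerate products U × V with U ∈ τ_X, V ∈ τ_Y (deduplicated):
  ∅ × ∅ = {} (∅)
  {73} × {b} = {(73,b)}
  {73} × {c} = {(73,c)}
  {74} × {b} = {(74,b)}
  {74} × {c} = {(74,c)}
  {75} × {b} = {(75,b)}
  {75} × {c} = {(75,c)}
  {73} × {b, c} = {(73,b), (73,c)}
  {73, 74} × {b} = {(73,b), (74,b)}
  {73, 75} × {b} = {(73,b), (75,b)}
  {73, 74} × {c} = {(73,c), (74,c)}
  {73, 75} × {c} = {(73,c), (75,c)}
  {74} × {b, c} = {(74,b), (74,c)}
  {74, 75} × {b} = {(74,b), (75,b)}
  {74, 75} × {c} = {(74,c), (75,c)}
  {75} × {b, c} = {(75,b), (75,c)}
  {73} × {a, b, c} = {(73,a), (73,b), (73,c)}
  {73, 74, 75} × {b} = {(73,b), (74,b), (75,b)}
  {73, 74, 75} × {c} = {(73,c), (74,c), (75,c)}
  {74} × {a, b, c} = {(74,a), (74,b), (74,c)}
  {75} × {a, b, c} = {(75,a), (75,b), (75,c)}
  {73, 74} × {b, c} = {(73,b), (73,c), (74,b), (74,c)}
  {73, 75} × {b, c} = {(73,b), (73,c), (75,b), (75,c)}
  {74, 75} × {b, c} = {(74,b), (74,c), (75,b), (75,c)}
  {73, 74} × {a, b, c} = {(73,a), (73,b), (73,c), (74,a), (74,b), (74,c)}
  {73, 75} × {a, b, c} = {(73,a), (73,b), (73,c), (75,a), (75,b), (75,c)}
  {73, 74, 75} × {b, c} = {(73,b), (73,c), (74,b), (74,c), (75,b), (75,c)}
  {74, 75} × {a, b, c} = {(74,a), (74,b), (74,c), (75,a), (75,b), (75,c)}
  {73, 74, 75} × {a, b, c} = {(73,a), (73,b), (73,c), (74,a), (74,b), (74,c), (75,a), (75,b), (75,c)}
These 29 distinct sets form the basis B.
Close under arbitrary unions to get τ_{X×Y}; counting gives |τ_{X×Y}| = 125.


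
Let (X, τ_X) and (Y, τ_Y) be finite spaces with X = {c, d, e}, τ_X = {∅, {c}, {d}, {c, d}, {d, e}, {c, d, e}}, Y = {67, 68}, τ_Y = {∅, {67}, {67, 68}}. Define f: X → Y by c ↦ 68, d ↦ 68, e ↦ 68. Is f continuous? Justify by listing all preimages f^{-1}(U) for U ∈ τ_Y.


f IS continuous.

Compute f^{-1}(U) for each U ∈ τ_Y:
  U = ∅: f^{-1}(U) = ∅ ∈ τ_X ✓.
  U = {67}: f^{-1}(U) = ∅ ∈ τ_X ✓.
  U = {67, 68}: f^{-1}(U) = {c, d, e} ∈ τ_X ✓.
Every preimage lies in τ_X, so f IS continuous.


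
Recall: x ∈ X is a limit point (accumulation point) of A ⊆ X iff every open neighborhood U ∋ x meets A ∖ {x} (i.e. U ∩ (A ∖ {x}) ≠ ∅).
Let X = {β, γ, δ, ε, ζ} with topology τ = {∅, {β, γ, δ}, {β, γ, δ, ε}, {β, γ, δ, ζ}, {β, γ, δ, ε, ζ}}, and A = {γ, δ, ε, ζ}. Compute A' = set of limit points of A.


A' = {β, γ, δ, ε, ζ}

For each x ∈ X, list the open sets U ∈ τ with x ∈ U, then check whether U ∩ (A ∖ {x}) ≠ ∅ for every such U.
  x = β: opens ∋ x are {β, γ, δ}, {β, γ, δ, ε}, {β, γ, δ, ζ}, {β, γ, δ, ε, ζ}; each meets A ∖ {β}, so x IS a limit point.
  x = γ: opens ∋ x are {β, γ, δ}, {β, γ, δ, ε}, {β, γ, δ, ζ}, {β, γ, δ, ε, ζ}; each meets A ∖ {γ}, so x IS a limit point.
  x = δ: opens ∋ x are {β, γ, δ}, {β, γ, δ, ε}, {β, γ, δ, ζ}, {β, γ, δ, ε, ζ}; each meets A ∖ {δ}, so x IS a limit point.
  x = ε: opens ∋ x are {β, γ, δ, ε}, {β, γ, δ, ε, ζ}; each meets A ∖ {ε}, so x IS a limit point.
  x = ζ: opens ∋ x are {β, γ, δ, ζ}, {β, γ, δ, ε, ζ}; each meets A ∖ {ζ}, so x IS a limit point.
Collecting: A' = {β, γ, δ, ε, ζ}.


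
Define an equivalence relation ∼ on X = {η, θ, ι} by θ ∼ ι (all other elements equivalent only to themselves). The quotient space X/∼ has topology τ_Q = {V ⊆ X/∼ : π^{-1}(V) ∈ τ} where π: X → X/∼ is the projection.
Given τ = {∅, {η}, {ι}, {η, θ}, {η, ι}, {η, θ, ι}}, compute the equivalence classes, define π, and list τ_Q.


X/∼ = {[η], [θ=ι]}; |τ_Q| = 3.

Equivalence classes: [η], [θ=ι].
Quotient map π: X → X/∼ sends η ↦ [η], θ ↦ [θ=ι], ι ↦ [θ=ι].
For each subset V ⊆ X/∼, compute π^{-1}(V) ⊆ X and check whether π^{-1}(V) ∈ τ. V is open in τ_Q iff π^{-1}(V) ∈ τ.
  V = {}: π^{-1}(V) = ∅ ∈ τ ✓.
  V = {[η]}: π^{-1}(V) = {η} ∈ τ ✓.
  V = {[θ=ι]}: π^{-1}(V) = {θ, ι} ∉ τ ✗.
  V = {[η], [θ=ι]}: π^{-1}(V) = {η, θ, ι} ∈ τ ✓.
Open sets in the quotient: τ_Q = {{}, {[η]}, {[η], [θ=ι]}} (3 elements).


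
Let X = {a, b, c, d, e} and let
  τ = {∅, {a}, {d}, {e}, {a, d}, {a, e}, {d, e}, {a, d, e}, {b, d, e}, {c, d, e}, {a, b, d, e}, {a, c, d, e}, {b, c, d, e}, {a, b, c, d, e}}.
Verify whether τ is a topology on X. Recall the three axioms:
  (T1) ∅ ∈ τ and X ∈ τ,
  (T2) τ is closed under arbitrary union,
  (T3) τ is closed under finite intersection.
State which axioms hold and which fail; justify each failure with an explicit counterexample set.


τ IS a topology on X.

Axiom (T1): ∅ ∈ τ? Yes; X ∈ τ? Yes.
Axiom (T2/T3): check pairwise unions and intersections of members of τ.
All pairwise intersections and unions checked — each lies in τ. Therefore τ satisfies (T1), (T2), (T3): it IS a topology on X.


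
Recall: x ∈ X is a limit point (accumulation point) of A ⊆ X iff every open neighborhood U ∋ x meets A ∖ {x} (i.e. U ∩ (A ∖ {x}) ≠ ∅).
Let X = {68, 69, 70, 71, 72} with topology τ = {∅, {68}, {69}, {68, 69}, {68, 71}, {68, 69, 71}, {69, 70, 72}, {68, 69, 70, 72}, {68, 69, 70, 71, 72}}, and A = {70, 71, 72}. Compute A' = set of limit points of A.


A' = {70, 72}

For each x ∈ X, list the open sets U ∈ τ with x ∈ U, then check whether U ∩ (A ∖ {x}) ≠ ∅ for every such U.
  x = 68: open {68} ∋ x has {68} ∩ (A ∖ {68}) = ∅, so x is NOT a limit point.
  x = 69: open {69} ∋ x has {69} ∩ (A ∖ {69}) = ∅, so x is NOT a limit point.
  x = 70: opens ∋ x are {69, 70, 72}, {68, 69, 70, 72}, {68, 69, 70, 71, 72}; each meets A ∖ {70}, so x IS a limit point.
  x = 71: open {68, 71} ∋ x has {68, 71} ∩ (A ∖ {71}) = ∅, so x is NOT a limit point.
  x = 72: opens ∋ x are {69, 70, 72}, {68, 69, 70, 72}, {68, 69, 70, 71, 72}; each meets A ∖ {72}, so x IS a limit point.
Collecting: A' = {70, 72}.


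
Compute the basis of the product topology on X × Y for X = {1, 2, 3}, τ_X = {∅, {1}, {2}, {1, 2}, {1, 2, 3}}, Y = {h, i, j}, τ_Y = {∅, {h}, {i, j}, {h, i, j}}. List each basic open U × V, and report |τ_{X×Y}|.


Basis B = {∅ × ∅, {1} × {h}, {2} × {h}, {1, 2} × {h}, {1} × {i, j}, {2} × {i, j}, {1} × {h, i, j}, {1, 2, 3} × {h}, {2} × {h, i, j}, {1, 2} × {i, j}, {1, 2} × {h, i, j}, {1, 2, 3} × {i, j}, {1, 2, 3} × {h, i, j}}; |τ_{X×Y}| = 25.

Enumerate products U × V with U ∈ τ_X, V ∈ τ_Y (deduplicated):
  ∅ × ∅ = {} (∅)
  {1} × {h} = {(1,h)}
  {2} × {h} = {(2,h)}
  {1, 2} × {h} = {(1,h), (2,h)}
  {1} × {i, j} = {(1,i), (1,j)}
  {2} × {i, j} = {(2,i), (2,j)}
  {1} × {h, i, j} = {(1,h), (1,i), (1,j)}
  {1, 2, 3} × {h} = {(1,h), (2,h), (3,h)}
  {2} × {h, i, j} = {(2,h), (2,i), (2,j)}
  {1, 2} × {i, j} = {(1,i), (1,j), (2,i), (2,j)}
  {1, 2} × {h, i, j} = {(1,h), (1,i), (1,j), (2,h), (2,i), (2,j)}
  {1, 2, 3} × {i, j} = {(1,i), (1,j), (2,i), (2,j), (3,i), (3,j)}
  {1, 2, 3} × {h, i, j} = {(1,h), (1,i), (1,j), (2,h), (2,i), (2,j), (3,h), (3,i), (3,j)}
These 13 distinct sets form the basis B.
Close under arbitrary unions to get τ_{X×Y}; counting gives |τ_{X×Y}| = 25.


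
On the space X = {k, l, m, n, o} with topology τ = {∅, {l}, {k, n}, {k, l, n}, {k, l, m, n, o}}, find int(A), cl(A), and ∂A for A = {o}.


int(A) = ∅, cl(A) = {m, o}, ∂A = {m, o}.

Closed sets in (X, τ) are complements of opens:
  closed(X, τ) = {∅, {m, o}, {l, m, o}, {k, m, n, o}, {k, l, m, n, o}}.
int(A) = ⋃ {U ∈ τ : U ⊆ A}. Opens contained in A: ∅.
Taking the union of these: int(A) = ∅.
cl(A) = ⋂ {C closed : A ⊆ C}. Closed sets containing A: {m, o}, {l, m, o}, {k, m, n, o}, {k, l, m, n, o}.
Intersecting these: cl(A) = {m, o}.
∂A = cl(A) ∖ int(A) = {m, o} ∖ ∅ = {m, o}.


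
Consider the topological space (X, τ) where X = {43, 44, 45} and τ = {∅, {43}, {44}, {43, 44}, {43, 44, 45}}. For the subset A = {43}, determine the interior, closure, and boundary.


int(A) = {43}, cl(A) = {43, 45}, ∂A = {45}.

Closed sets in (X, τ) are complements of opens:
  closed(X, τ) = {∅, {45}, {43, 45}, {44, 45}, {43, 44, 45}}.
int(A) = ⋃ {U ∈ τ : U ⊆ A}. Opens contained in A: ∅, {43}.
Taking the union of these: int(A) = {43}.
cl(A) = ⋂ {C closed : A ⊆ C}. Closed sets containing A: {43, 45}, {43, 44, 45}.
Intersecting these: cl(A) = {43, 45}.
∂A = cl(A) ∖ int(A) = {43, 45} ∖ {43} = {45}.


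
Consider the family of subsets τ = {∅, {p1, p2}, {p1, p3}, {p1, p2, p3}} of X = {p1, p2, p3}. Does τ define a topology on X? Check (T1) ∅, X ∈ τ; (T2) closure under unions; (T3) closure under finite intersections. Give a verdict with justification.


τ is NOT a topology on X.

Axiom (T1): ∅ ∈ τ? Yes; X ∈ τ? Yes.
Axiom (T2/T3): check pairwise unions and intersections of members of τ.
Counterexample for (T3): {p1, p2} ∩ {p1, p3} = {p1} ∉ τ. Therefore τ is NOT a topology.


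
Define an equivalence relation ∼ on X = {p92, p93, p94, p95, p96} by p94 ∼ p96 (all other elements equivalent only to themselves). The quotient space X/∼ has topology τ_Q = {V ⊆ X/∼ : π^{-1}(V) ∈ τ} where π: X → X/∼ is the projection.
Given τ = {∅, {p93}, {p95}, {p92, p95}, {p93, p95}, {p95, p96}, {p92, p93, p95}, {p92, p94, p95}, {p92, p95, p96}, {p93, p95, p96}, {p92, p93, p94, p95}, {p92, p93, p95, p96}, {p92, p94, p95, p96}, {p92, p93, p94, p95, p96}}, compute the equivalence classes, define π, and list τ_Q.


X/∼ = {[p92], [p93], [p94=p96], [p95]}; |τ_Q| = 8.

Equivalence classes: [p92], [p93], [p94=p96], [p95].
Quotient map π: X → X/∼ sends p92 ↦ [p92], p93 ↦ [p93], p94 ↦ [p94=p96], p95 ↦ [p95], p96 ↦ [p94=p96].
For each subset V ⊆ X/∼, compute π^{-1}(V) ⊆ X and check whether π^{-1}(V) ∈ τ. V is open in τ_Q iff π^{-1}(V) ∈ τ.
  V = {}: π^{-1}(V) = ∅ ∈ τ ✓.
  V = {[p92]}: π^{-1}(V) = {p92} ∉ τ ✗.
  V = {[p93]}: π^{-1}(V) = {p93} ∈ τ ✓.
  V = {[p92], [p93]}: π^{-1}(V) = {p92, p93} ∉ τ ✗.
  V = {[p94=p96]}: π^{-1}(V) = {p94, p96} ∉ τ ✗.
  V = {[p92], [p94=p96]}: π^{-1}(V) = {p92, p94, p96} ∉ τ ✗.
  V = {[p93], [p94=p96]}: π^{-1}(V) = {p93, p94, p96} ∉ τ ✗.
  V = {[p92], [p93], [p94=p96]}: π^{-1}(V) = {p92, p93, p94, p96} ∉ τ ✗.
  V = {[p95]}: π^{-1}(V) = {p95} ∈ τ ✓.
  V = {[p92], [p95]}: π^{-1}(V) = {p92, p95} ∈ τ ✓.
  V = {[p93], [p95]}: π^{-1}(V) = {p93, p95} ∈ τ ✓.
  V = {[p92], [p93], [p95]}: π^{-1}(V) = {p92, p93, p95} ∈ τ ✓.
  V = {[p94=p96], [p95]}: π^{-1}(V) = {p94, p95, p96} ∉ τ ✗.
  V = {[p92], [p94=p96], [p95]}: π^{-1}(V) = {p92, p94, p95, p96} ∈ τ ✓.
  V = {[p93], [p94=p96], [p95]}: π^{-1}(V) = {p93, p94, p95, p96} ∉ τ ✗.
  V = {[p92], [p93], [p94=p96], [p95]}: π^{-1}(V) = {p92, p93, p94, p95, p96} ∈ τ ✓.
Open sets in the quotient: τ_Q = {{}, {[p93]}, {[p95]}, {[p92], [p95]}, {[p93], [p95]}, {[p92], [p93], [p95]}, {[p92], [p94=p96], [p95]}, {[p92], [p93], [p94=p96], [p95]}} (8 elements).


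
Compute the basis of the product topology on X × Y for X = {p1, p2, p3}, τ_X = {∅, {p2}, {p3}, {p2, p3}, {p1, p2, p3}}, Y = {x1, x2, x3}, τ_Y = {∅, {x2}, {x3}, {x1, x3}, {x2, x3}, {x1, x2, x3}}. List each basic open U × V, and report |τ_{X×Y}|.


Basis B = {∅ × ∅, {p2} × {x2}, {p2} × {x3}, {p3} × {x2}, {p3} × {x3}, {p2} × {x1, x3}, {p2} × {x2, x3}, {p2, p3} × {x2}, {p2, p3} × {x3}, {p3} × {x1, x3}, {p3} × {x2, x3}, {p1, p2, p3} × {x2}, {p1, p2, p3} × {x3}, {p2} × {x1, x2, x3}, {p3} × {x1, x2, x3}, {p2, p3} × {x1, x3}, {p2, p3} × {x2, x3}, {p1, p2, p3} × {x1, x3}, {p1, p2, p3} × {x2, x3}, {p2, p3} × {x1, x2, x3}, {p1, p2, p3} × {x1, x2, x3}}; |τ_{X×Y}| = 70.

Enumerate products U × V with U ∈ τ_X, V ∈ τ_Y (deduplicated):
  ∅ × ∅ = {} (∅)
  {p2} × {x2} = {(p2,x2)}
  {p2} × {x3} = {(p2,x3)}
  {p3} × {x2} = {(p3,x2)}
  {p3} × {x3} = {(p3,x3)}
  {p2} × {x1, x3} = {(p2,x1), (p2,x3)}
  {p2} × {x2, x3} = {(p2,x2), (p2,x3)}
  {p2, p3} × {x2} = {(p2,x2), (p3,x2)}
  {p2, p3} × {x3} = {(p2,x3), (p3,x3)}
  {p3} × {x1, x3} = {(p3,x1), (p3,x3)}
  {p3} × {x2, x3} = {(p3,x2), (p3,x3)}
  {p1, p2, p3} × {x2} = {(p1,x2), (p2,x2), (p3,x2)}
  {p1, p2, p3} × {x3} = {(p1,x3), (p2,x3), (p3,x3)}
  {p2} × {x1, x2, x3} = {(p2,x1), (p2,x2), (p2,x3)}
  {p3} × {x1, x2, x3} = {(p3,x1), (p3,x2), (p3,x3)}
  {p2, p3} × {x1, x3} = {(p2,x1), (p2,x3), (p3,x1), (p3,x3)}
  {p2, p3} × {x2, x3} = {(p2,x2), (p2,x3), (p3,x2), (p3,x3)}
  {p1, p2, p3} × {x1, x3} = {(p1,x1), (p1,x3), (p2,x1), (p2,x3), (p3,x1), (p3,x3)}
  {p1, p2, p3} × {x2, x3} = {(p1,x2), (p1,x3), (p2,x2), (p2,x3), (p3,x2), (p3,x3)}
  {p2, p3} × {x1, x2, x3} = {(p2,x1), (p2,x2), (p2,x3), (p3,x1), (p3,x2), (p3,x3)}
  {p1, p2, p3} × {x1, x2, x3} = {(p1,x1), (p1,x2), (p1,x3), (p2,x1), (p2,x2), (p2,x3), (p3,x1), (p3,x2), (p3,x3)}
These 21 distinct sets form the basis B.
Close under arbitrary unions to get τ_{X×Y}; counting gives |τ_{X×Y}| = 70.


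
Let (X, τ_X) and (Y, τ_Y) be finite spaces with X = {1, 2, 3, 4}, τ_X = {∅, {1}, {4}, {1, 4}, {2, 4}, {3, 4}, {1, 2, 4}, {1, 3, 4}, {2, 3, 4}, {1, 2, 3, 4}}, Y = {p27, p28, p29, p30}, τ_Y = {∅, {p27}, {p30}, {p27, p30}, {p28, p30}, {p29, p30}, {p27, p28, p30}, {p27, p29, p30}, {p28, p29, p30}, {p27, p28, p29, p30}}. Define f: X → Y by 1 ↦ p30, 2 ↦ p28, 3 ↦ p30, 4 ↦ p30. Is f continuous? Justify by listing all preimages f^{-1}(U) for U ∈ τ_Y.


f IS continuous.

Compute f^{-1}(U) for each U ∈ τ_Y:
  U = ∅: f^{-1}(U) = ∅ ∈ τ_X ✓.
  U = {p27}: f^{-1}(U) = ∅ ∈ τ_X ✓.
  U = {p30}: f^{-1}(U) = {1, 3, 4} ∈ τ_X ✓.
  U = {p27, p30}: f^{-1}(U) = {1, 3, 4} ∈ τ_X ✓.
  U = {p28, p30}: f^{-1}(U) = {1, 2, 3, 4} ∈ τ_X ✓.
  U = {p29, p30}: f^{-1}(U) = {1, 3, 4} ∈ τ_X ✓.
  U = {p27, p28, p30}: f^{-1}(U) = {1, 2, 3, 4} ∈ τ_X ✓.
  U = {p27, p29, p30}: f^{-1}(U) = {1, 3, 4} ∈ τ_X ✓.
  U = {p28, p29, p30}: f^{-1}(U) = {1, 2, 3, 4} ∈ τ_X ✓.
  U = {p27, p28, p29, p30}: f^{-1}(U) = {1, 2, 3, 4} ∈ τ_X ✓.
Every preimage lies in τ_X, so f IS continuous.


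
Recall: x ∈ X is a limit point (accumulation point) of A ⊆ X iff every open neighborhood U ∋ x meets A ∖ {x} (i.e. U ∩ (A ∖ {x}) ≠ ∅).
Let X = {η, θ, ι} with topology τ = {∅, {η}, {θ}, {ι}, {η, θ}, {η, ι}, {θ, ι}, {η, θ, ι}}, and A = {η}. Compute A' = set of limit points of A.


A' = ∅

For each x ∈ X, list the open sets U ∈ τ with x ∈ U, then check whether U ∩ (A ∖ {x}) ≠ ∅ for every such U.
  x = η: open {η} ∋ x has {η} ∩ (A ∖ {η}) = ∅, so x is NOT a limit point.
  x = θ: open {θ} ∋ x has {θ} ∩ (A ∖ {θ}) = ∅, so x is NOT a limit point.
  x = ι: open {ι} ∋ x has {ι} ∩ (A ∖ {ι}) = ∅, so x is NOT a limit point.
Collecting: A' = ∅.


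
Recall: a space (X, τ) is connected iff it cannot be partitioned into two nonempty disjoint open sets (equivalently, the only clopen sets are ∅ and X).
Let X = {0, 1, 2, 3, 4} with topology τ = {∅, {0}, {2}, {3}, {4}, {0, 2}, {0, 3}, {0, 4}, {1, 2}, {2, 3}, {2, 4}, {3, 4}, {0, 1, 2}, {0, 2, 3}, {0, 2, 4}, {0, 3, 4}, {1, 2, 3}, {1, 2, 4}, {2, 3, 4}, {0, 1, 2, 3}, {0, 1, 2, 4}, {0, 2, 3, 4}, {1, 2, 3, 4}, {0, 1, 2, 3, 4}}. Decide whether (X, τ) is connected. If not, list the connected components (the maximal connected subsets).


(X, τ) is disconnected; components = [{0}, {3}, {4}, {1, 2}].

Find clopen sets (U ∈ τ with X ∖ U ∈ τ):
  U = ∅, X ∖ U = {0, 1, 2, 3, 4} — both open, so U is clopen.
  U = {0}, X ∖ U = {1, 2, 3, 4} — both open, so U is clopen.
  U = {3}, X ∖ U = {0, 1, 2, 4} — both open, so U is clopen.
  U = {4}, X ∖ U = {0, 1, 2, 3} — both open, so U is clopen.
  U = {0, 3}, X ∖ U = {1, 2, 4} — both open, so U is clopen.
  U = {0, 4}, X ∖ U = {1, 2, 3} — both open, so U is clopen.
  U = {1, 2}, X ∖ U = {0, 3, 4} — both open, so U is clopen.
  U = {3, 4}, X ∖ U = {0, 1, 2} — both open, so U is clopen.
  U = {0, 1, 2}, X ∖ U = {3, 4} — both open, so U is clopen.
  U = {0, 3, 4}, X ∖ U = {1, 2} — both open, so U is clopen.
  U = {1, 2, 3}, X ∖ U = {0, 4} — both open, so U is clopen.
  U = {1, 2, 4}, X ∖ U = {0, 3} — both open, so U is clopen.
  U = {0, 1, 2, 3}, X ∖ U = {4} — both open, so U is clopen.
  U = {0, 1, 2, 4}, X ∖ U = {3} — both open, so U is clopen.
  U = {1, 2, 3, 4}, X ∖ U = {0} — both open, so U is clopen.
  U = {0, 1, 2, 3, 4}, X ∖ U = ∅ — both open, so U is clopen.
Nontrivial clopen(s) exist: e.g. {3, 4}. So (X, τ) is disconnected.
Compute connected components by grouping points that agree on all clopens:
  component: {0}
  component: {3}
  component: {4}
  component: {1, 2}


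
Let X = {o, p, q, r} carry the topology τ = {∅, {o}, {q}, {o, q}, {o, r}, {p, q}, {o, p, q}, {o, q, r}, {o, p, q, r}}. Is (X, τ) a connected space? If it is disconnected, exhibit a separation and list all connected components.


(X, τ) is disconnected; components = [{o, r}, {p, q}].

Find clopen sets (U ∈ τ with X ∖ U ∈ τ):
  U = ∅, X ∖ U = {o, p, q, r} — both open, so U is clopen.
  U = {o, r}, X ∖ U = {p, q} — both open, so U is clopen.
  U = {p, q}, X ∖ U = {o, r} — both open, so U is clopen.
  U = {o, p, q, r}, X ∖ U = ∅ — both open, so U is clopen.
Nontrivial clopen(s) exist: e.g. {p, q}. So (X, τ) is disconnected.
Compute connected components by grouping points that agree on all clopens:
  component: {o, r}
  component: {p, q}


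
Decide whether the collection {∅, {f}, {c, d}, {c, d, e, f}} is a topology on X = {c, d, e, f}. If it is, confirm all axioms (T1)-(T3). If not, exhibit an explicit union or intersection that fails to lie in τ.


τ is NOT a topology on X.

Axiom (T1): ∅ ∈ τ? Yes; X ∈ τ? Yes.
Axiom (T2/T3): check pairwise unions and intersections of members of τ.
Counterexample for (T2): {f} ∪ {c, d} = {c, d, f} ∉ τ. Therefore τ is NOT a topology.


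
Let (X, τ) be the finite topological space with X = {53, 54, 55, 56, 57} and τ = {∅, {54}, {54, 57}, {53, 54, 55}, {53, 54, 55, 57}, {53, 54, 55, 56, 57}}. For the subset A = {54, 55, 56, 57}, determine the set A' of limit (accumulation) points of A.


A' = {53, 55, 56, 57}

For each x ∈ X, list the open sets U ∈ τ with x ∈ U, then check whether U ∩ (A ∖ {x}) ≠ ∅ for every such U.
  x = 53: opens ∋ x are {53, 54, 55}, {53, 54, 55, 57}, {53, 54, 55, 56, 57}; each meets A ∖ {53}, so x IS a limit point.
  x = 54: open {54} ∋ x has {54} ∩ (A ∖ {54}) = ∅, so x is NOT a limit point.
  x = 55: opens ∋ x are {53, 54, 55}, {53, 54, 55, 57}, {53, 54, 55, 56, 57}; each meets A ∖ {55}, so x IS a limit point.
  x = 56: opens ∋ x are {53, 54, 55, 56, 57}; each meets A ∖ {56}, so x IS a limit point.
  x = 57: opens ∋ x are {54, 57}, {53, 54, 55, 57}, {53, 54, 55, 56, 57}; each meets A ∖ {57}, so x IS a limit point.
Collecting: A' = {53, 55, 56, 57}.


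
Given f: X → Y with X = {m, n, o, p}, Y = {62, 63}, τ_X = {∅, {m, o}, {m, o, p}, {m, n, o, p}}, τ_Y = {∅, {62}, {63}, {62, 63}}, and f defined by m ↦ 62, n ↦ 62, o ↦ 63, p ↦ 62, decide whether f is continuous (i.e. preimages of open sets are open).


f is NOT continuous.

Compute f^{-1}(U) for each U ∈ τ_Y:
  U = ∅: f^{-1}(U) = ∅ ∈ τ_X ✓.
  U = {62}: f^{-1}(U) = {m, n, p} ∉ τ_X ✗.
  U = {63}: f^{-1}(U) = {o} ∉ τ_X ✗.
  U = {62, 63}: f^{-1}(U) = {m, n, o, p} ∈ τ_X ✓.
Found U = {62} with f^{-1}(U) = {m, n, p} not in τ_X. Therefore f is NOT continuous.


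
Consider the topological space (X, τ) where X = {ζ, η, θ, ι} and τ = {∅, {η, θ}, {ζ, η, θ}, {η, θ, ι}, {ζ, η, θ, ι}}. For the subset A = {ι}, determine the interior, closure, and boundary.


int(A) = ∅, cl(A) = {ι}, ∂A = {ι}.

Closed sets in (X, τ) are complements of opens:
  closed(X, τ) = {∅, {ζ}, {ι}, {ζ, ι}, {ζ, η, θ, ι}}.
int(A) = ⋃ {U ∈ τ : U ⊆ A}. Opens contained in A: ∅.
Taking the union of these: int(A) = ∅.
cl(A) = ⋂ {C closed : A ⊆ C}. Closed sets containing A: {ι}, {ζ, ι}, {ζ, η, θ, ι}.
Intersecting these: cl(A) = {ι}.
∂A = cl(A) ∖ int(A) = {ι} ∖ ∅ = {ι}.


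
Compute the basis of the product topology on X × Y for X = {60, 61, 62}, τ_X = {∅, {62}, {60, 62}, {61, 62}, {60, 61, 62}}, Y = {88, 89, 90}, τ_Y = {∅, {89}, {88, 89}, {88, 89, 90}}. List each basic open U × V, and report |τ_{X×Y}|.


Basis B = {∅ × ∅, {62} × {89}, {60, 62} × {89}, {61, 62} × {89}, {62} × {88, 89}, {60, 61, 62} × {89}, {62} × {88, 89, 90}, {60, 62} × {88, 89}, {61, 62} × {88, 89}, {60, 62} × {88, 89, 90}, {60, 61, 62} × {88, 89}, {61, 62} × {88, 89, 90}, {60, 61, 62} × {88, 89, 90}}; |τ_{X×Y}| = 30.

Enumerate products U × V with U ∈ τ_X, V ∈ τ_Y (deduplicated):
  ∅ × ∅ = {} (∅)
  {62} × {89} = {(62,89)}
  {60, 62} × {89} = {(60,89), (62,89)}
  {61, 62} × {89} = {(61,89), (62,89)}
  {62} × {88, 89} = {(62,88), (62,89)}
  {60, 61, 62} × {89} = {(60,89), (61,89), (62,89)}
  {62} × {88, 89, 90} = {(62,88), (62,89), (62,90)}
  {60, 62} × {88, 89} = {(60,88), (60,89), (62,88), (62,89)}
  {61, 62} × {88, 89} = {(61,88), (61,89), (62,88), (62,89)}
  {60, 62} × {88, 89, 90} = {(60,88), (60,89), (60,90), (62,88), (62,89), (62,90)}
  {60, 61, 62} × {88, 89} = {(60,88), (60,89), (61,88), (61,89), (62,88), (62,89)}
  {61, 62} × {88, 89, 90} = {(61,88), (61,89), (61,90), (62,88), (62,89), (62,90)}
  {60, 61, 62} × {88, 89, 90} = {(60,88), (60,89), (60,90), (61,88), (61,89), (61,90), (62,88), (62,89), (62,90)}
These 13 distinct sets form the basis B.
Close under arbitrary unions to get τ_{X×Y}; counting gives |τ_{X×Y}| = 30.


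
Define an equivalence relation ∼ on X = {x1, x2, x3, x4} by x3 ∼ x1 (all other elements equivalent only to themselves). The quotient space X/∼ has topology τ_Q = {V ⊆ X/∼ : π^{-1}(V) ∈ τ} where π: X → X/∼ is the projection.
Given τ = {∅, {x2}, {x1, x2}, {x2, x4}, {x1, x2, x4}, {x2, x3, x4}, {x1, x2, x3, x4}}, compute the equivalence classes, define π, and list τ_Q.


X/∼ = {[x1=x3], [x2], [x4]}; |τ_Q| = 4.

Equivalence classes: [x1=x3], [x2], [x4].
Quotient map π: X → X/∼ sends x1 ↦ [x1=x3], x2 ↦ [x2], x3 ↦ [x1=x3], x4 ↦ [x4].
For each subset V ⊆ X/∼, compute π^{-1}(V) ⊆ X and check whether π^{-1}(V) ∈ τ. V is open in τ_Q iff π^{-1}(V) ∈ τ.
  V = {}: π^{-1}(V) = ∅ ∈ τ ✓.
  V = {[x1=x3]}: π^{-1}(V) = {x1, x3} ∉ τ ✗.
  V = {[x2]}: π^{-1}(V) = {x2} ∈ τ ✓.
  V = {[x1=x3], [x2]}: π^{-1}(V) = {x1, x2, x3} ∉ τ ✗.
  V = {[x4]}: π^{-1}(V) = {x4} ∉ τ ✗.
  V = {[x1=x3], [x4]}: π^{-1}(V) = {x1, x3, x4} ∉ τ ✗.
  V = {[x2], [x4]}: π^{-1}(V) = {x2, x4} ∈ τ ✓.
  V = {[x1=x3], [x2], [x4]}: π^{-1}(V) = {x1, x2, x3, x4} ∈ τ ✓.
Open sets in the quotient: τ_Q = {{}, {[x2]}, {[x2], [x4]}, {[x1=x3], [x2], [x4]}} (4 elements).


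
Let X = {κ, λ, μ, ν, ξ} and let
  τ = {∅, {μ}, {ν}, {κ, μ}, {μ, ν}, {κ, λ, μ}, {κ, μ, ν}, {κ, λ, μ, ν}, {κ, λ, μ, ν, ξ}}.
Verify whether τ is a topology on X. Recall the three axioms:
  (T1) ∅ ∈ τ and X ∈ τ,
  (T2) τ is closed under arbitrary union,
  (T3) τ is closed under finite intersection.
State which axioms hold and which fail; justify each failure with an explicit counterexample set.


τ IS a topology on X.

Axiom (T1): ∅ ∈ τ? Yes; X ∈ τ? Yes.
Axiom (T2/T3): check pairwise unions and intersections of members of τ.
All pairwise intersections and unions checked — each lies in τ. Therefore τ satisfies (T1), (T2), (T3): it IS a topology on X.


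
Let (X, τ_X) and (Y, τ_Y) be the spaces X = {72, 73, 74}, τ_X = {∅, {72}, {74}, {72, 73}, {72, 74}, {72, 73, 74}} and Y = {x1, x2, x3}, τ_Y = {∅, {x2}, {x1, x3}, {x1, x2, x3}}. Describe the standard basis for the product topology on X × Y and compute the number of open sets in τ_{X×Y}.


Basis B = {∅ × ∅, {72} × {x2}, {74} × {x2}, {72} × {x1, x3}, {72, 73} × {x2}, {72, 74} × {x2}, {74} × {x1, x3}, {72} × {x1, x2, x3}, {72, 73, 74} × {x2}, {74} × {x1, x2, x3}, {72, 73} × {x1, x3}, {72, 74} × {x1, x3}, {72, 73} × {x1, x2, x3}, {72, 74} × {x1, x2, x3}, {72, 73, 74} × {x1, x3}, {72, 73, 74} × {x1, x2, x3}}; |τ_{X×Y}| = 36.

Enumerate products U × V with U ∈ τ_X, V ∈ τ_Y (deduplicated):
  ∅ × ∅ = {} (∅)
  {72} × {x2} = {(72,x2)}
  {74} × {x2} = {(74,x2)}
  {72} × {x1, x3} = {(72,x1), (72,x3)}
  {72, 73} × {x2} = {(72,x2), (73,x2)}
  {72, 74} × {x2} = {(72,x2), (74,x2)}
  {74} × {x1, x3} = {(74,x1), (74,x3)}
  {72} × {x1, x2, x3} = {(72,x1), (72,x2), (72,x3)}
  {72, 73, 74} × {x2} = {(72,x2), (73,x2), (74,x2)}
  {74} × {x1, x2, x3} = {(74,x1), (74,x2), (74,x3)}
  {72, 73} × {x1, x3} = {(72,x1), (72,x3), (73,x1), (73,x3)}
  {72, 74} × {x1, x3} = {(72,x1), (72,x3), (74,x1), (74,x3)}
  {72, 73} × {x1, x2, x3} = {(72,x1), (72,x2), (72,x3), (73,x1), (73,x2), (73,x3)}
  {72, 74} × {x1, x2, x3} = {(72,x1), (72,x2), (72,x3), (74,x1), (74,x2), (74,x3)}
  {72, 73, 74} × {x1, x3} = {(72,x1), (72,x3), (73,x1), (73,x3), (74,x1), (74,x3)}
  {72, 73, 74} × {x1, x2, x3} = {(72,x1), (72,x2), (72,x3), (73,x1), (73,x2), (73,x3), (74,x1), (74,x2), (74,x3)}
These 16 distinct sets form the basis B.
Close under arbitrary unions to get τ_{X×Y}; counting gives |τ_{X×Y}| = 36.


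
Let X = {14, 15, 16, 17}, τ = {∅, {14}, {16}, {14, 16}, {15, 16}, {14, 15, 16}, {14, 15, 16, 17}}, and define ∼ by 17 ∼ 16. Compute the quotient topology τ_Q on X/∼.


X/∼ = {[14], [15], [16=17]}; |τ_Q| = 3.

Equivalence classes: [14], [15], [16=17].
Quotient map π: X → X/∼ sends 14 ↦ [14], 15 ↦ [15], 16 ↦ [16=17], 17 ↦ [16=17].
For each subset V ⊆ X/∼, compute π^{-1}(V) ⊆ X and check whether π^{-1}(V) ∈ τ. V is open in τ_Q iff π^{-1}(V) ∈ τ.
  V = {}: π^{-1}(V) = ∅ ∈ τ ✓.
  V = {[14]}: π^{-1}(V) = {14} ∈ τ ✓.
  V = {[15]}: π^{-1}(V) = {15} ∉ τ ✗.
  V = {[14], [15]}: π^{-1}(V) = {14, 15} ∉ τ ✗.
  V = {[16=17]}: π^{-1}(V) = {16, 17} ∉ τ ✗.
  V = {[14], [16=17]}: π^{-1}(V) = {14, 16, 17} ∉ τ ✗.
  V = {[15], [16=17]}: π^{-1}(V) = {15, 16, 17} ∉ τ ✗.
  V = {[14], [15], [16=17]}: π^{-1}(V) = {14, 15, 16, 17} ∈ τ ✓.
Open sets in the quotient: τ_Q = {{}, {[14]}, {[14], [15], [16=17]}} (3 elements).


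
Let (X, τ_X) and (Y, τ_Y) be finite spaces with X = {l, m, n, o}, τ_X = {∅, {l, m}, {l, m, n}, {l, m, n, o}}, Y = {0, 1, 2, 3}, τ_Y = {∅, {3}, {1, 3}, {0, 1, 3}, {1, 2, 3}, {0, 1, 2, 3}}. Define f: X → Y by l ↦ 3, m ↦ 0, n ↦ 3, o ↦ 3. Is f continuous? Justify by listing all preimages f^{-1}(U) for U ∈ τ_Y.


f is NOT continuous.

Compute f^{-1}(U) for each U ∈ τ_Y:
  U = ∅: f^{-1}(U) = ∅ ∈ τ_X ✓.
  U = {3}: f^{-1}(U) = {l, n, o} ∉ τ_X ✗.
  U = {1, 3}: f^{-1}(U) = {l, n, o} ∉ τ_X ✗.
  U = {0, 1, 3}: f^{-1}(U) = {l, m, n, o} ∈ τ_X ✓.
  U = {1, 2, 3}: f^{-1}(U) = {l, n, o} ∉ τ_X ✗.
  U = {0, 1, 2, 3}: f^{-1}(U) = {l, m, n, o} ∈ τ_X ✓.
Found U = {3} with f^{-1}(U) = {l, n, o} not in τ_X. Therefore f is NOT continuous.


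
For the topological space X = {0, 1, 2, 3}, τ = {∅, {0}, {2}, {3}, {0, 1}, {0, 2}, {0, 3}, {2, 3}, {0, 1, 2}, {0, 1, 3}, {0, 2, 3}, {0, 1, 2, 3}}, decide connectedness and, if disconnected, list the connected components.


(X, τ) is disconnected; components = [{2}, {3}, {0, 1}].

Find clopen sets (U ∈ τ with X ∖ U ∈ τ):
  U = ∅, X ∖ U = {0, 1, 2, 3} — both open, so U is clopen.
  U = {2}, X ∖ U = {0, 1, 3} — both open, so U is clopen.
  U = {3}, X ∖ U = {0, 1, 2} — both open, so U is clopen.
  U = {0, 1}, X ∖ U = {2, 3} — both open, so U is clopen.
  U = {2, 3}, X ∖ U = {0, 1} — both open, so U is clopen.
  U = {0, 1, 2}, X ∖ U = {3} — both open, so U is clopen.
  U = {0, 1, 3}, X ∖ U = {2} — both open, so U is clopen.
  U = {0, 1, 2, 3}, X ∖ U = ∅ — both open, so U is clopen.
Nontrivial clopen(s) exist: e.g. {2}. So (X, τ) is disconnected.
Compute connected components by grouping points that agree on all clopens:
  component: {2}
  component: {3}
  component: {0, 1}


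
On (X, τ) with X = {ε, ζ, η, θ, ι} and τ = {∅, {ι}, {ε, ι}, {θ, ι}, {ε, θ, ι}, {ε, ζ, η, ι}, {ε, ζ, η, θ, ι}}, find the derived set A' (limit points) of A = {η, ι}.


A' = {ε, ζ, η, θ}

For each x ∈ X, list the open sets U ∈ τ with x ∈ U, then check whether U ∩ (A ∖ {x}) ≠ ∅ for every such U.
  x = ε: opens ∋ x are {ε, ι}, {ε, θ, ι}, {ε, ζ, η, ι}, {ε, ζ, η, θ, ι}; each meets A ∖ {ε}, so x IS a limit point.
  x = ζ: opens ∋ x are {ε, ζ, η, ι}, {ε, ζ, η, θ, ι}; each meets A ∖ {ζ}, so x IS a limit point.
  x = η: opens ∋ x are {ε, ζ, η, ι}, {ε, ζ, η, θ, ι}; each meets A ∖ {η}, so x IS a limit point.
  x = θ: opens ∋ x are {θ, ι}, {ε, θ, ι}, {ε, ζ, η, θ, ι}; each meets A ∖ {θ}, so x IS a limit point.
  x = ι: open {ι} ∋ x has {ι} ∩ (A ∖ {ι}) = ∅, so x is NOT a limit point.
Collecting: A' = {ε, ζ, η, θ}.
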